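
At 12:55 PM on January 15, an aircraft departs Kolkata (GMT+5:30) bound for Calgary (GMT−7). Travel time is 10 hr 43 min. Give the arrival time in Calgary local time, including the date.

Convert departure to UTC: 12:55 PM − 5:30 = 7:25 AM UTC on Jan 15.
Add 10 hours and 43 minutes travel time → 6:08 PM UTC.
Calgary is UTC−7:00, so local arrival = 6:08 PM − 7:00 = 11:08 AM on Jan 15.

11:08 AM on Jan 15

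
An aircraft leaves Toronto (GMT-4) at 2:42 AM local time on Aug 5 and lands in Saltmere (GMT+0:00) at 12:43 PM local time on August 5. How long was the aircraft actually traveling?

Departure in UTC: 2:42 AM + 4:00 = 6:42 AM on Aug 5.
Arrival is already UTC: 12:43 PM on Aug 5.
Elapsed = 12:43 PM − 6:42 AM = 6 hours 1 minute.

6 hours 1 minute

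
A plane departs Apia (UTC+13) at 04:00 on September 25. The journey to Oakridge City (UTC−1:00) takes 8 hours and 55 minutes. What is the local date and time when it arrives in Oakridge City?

22:55 on Sep 24

Oakridge City is 14:00 behind Apia.
After 8 hours 55 minutes it is 12:55 in Apia.
Shift by the zone difference: 12:55 − 14:00 = 22:55 on Sep 24 in Oakridge City.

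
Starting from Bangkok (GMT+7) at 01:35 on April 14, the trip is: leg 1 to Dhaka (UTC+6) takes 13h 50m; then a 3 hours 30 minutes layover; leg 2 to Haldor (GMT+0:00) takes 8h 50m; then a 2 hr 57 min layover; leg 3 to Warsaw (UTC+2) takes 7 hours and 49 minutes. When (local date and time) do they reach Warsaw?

Convert departure to UTC: 01:35 − 7:00 = 18:35 UTC on Apr 13.
Add 13 hours 50 minutes leg 1 → 08:25 UTC (Apr 14).
Add 3 hours 30 minutes layover in Dhaka → 11:55 UTC.
Add 8 hours and 50 minutes leg 2 → 20:45 UTC.
Add 2 hours 57 minutes layover in Haldor → 23:42 UTC.
Add 7 hours and 49 minutes leg 3 → 07:31 UTC (Apr 15).
Warsaw is UTC+2:00, so local arrival = 07:31 + 2:00 = 09:31 on Apr 15.

09:31 on April 15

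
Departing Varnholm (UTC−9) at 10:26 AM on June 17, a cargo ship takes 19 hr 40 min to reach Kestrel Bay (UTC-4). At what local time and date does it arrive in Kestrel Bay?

Convert departure to UTC: 10:26 AM + 9:00 = 7:26 PM UTC on Jun 17.
Add 19 hours 40 minutes travel time → 3:06 PM UTC (Jun 18).
Kestrel Bay is UTC−4:00, so local arrival = 3:06 PM − 4:00 = 11:06 AM on Jun 18.

11:06 AM on Jun 18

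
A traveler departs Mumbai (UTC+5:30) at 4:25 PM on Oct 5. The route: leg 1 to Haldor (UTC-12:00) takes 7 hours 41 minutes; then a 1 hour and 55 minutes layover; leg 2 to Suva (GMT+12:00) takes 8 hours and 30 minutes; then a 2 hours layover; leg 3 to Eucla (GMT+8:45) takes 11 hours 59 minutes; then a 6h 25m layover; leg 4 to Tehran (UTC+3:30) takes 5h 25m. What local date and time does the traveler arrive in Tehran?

Convert departure to UTC: 4:25 PM − 5:30 = 10:55 AM UTC on Oct 5.
Add 7 hours and 41 minutes leg 1 → 6:36 PM UTC.
Add 1 hour and 55 minutes layover in Haldor → 8:31 PM UTC.
Add 8 hours 30 minutes leg 2 → 5:01 AM UTC (Oct 6).
Add 2 hours layover in Suva → 7:01 AM UTC.
Add 11 hours 59 minutes leg 3 → 7:00 PM UTC.
Add 6 hours and 25 minutes layover in Eucla → 1:25 AM UTC (Oct 7).
Add 5 hours 25 minutes leg 4 → 6:50 AM UTC.
Tehran is UTC+3:30, so local arrival = 6:50 AM + 3:30 = 10:20 AM on Oct 7.

10:20 AM on October 7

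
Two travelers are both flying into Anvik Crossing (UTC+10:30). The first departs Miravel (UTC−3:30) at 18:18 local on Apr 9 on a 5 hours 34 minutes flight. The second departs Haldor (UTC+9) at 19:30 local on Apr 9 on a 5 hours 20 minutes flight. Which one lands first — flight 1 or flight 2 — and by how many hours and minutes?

the second, by 11 hours 32 minutes

Flight 1 in UTC: 18:18 + 3:30 = 21:48 on Apr 9.
+5 hours 34 minutes → arrive 03:22 UTC on Apr 10.
Flight 2 in UTC: 19:30 − 9:00 = 10:30 on Apr 9.
+5 hours and 20 minutes → arrive 15:50 UTC on Apr 9.
Flight 2 lands earlier by 11 hours 32 minutes.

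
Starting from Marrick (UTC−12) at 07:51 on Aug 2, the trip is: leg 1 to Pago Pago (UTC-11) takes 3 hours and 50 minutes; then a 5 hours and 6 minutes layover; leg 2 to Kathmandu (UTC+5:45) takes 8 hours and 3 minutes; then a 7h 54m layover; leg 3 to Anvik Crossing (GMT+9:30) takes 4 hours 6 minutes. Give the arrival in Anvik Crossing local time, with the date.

10:20 on Aug 4

Convert departure to UTC: 07:51 + 12:00 = 19:51 UTC on Aug 2.
Add 3 hours and 50 minutes leg 1 → 23:41 UTC.
Add 5 hours 6 minutes layover in Pago Pago → 04:47 UTC (Aug 3).
Add 8 hours 3 minutes leg 2 → 12:50 UTC.
Add 7 hours and 54 minutes layover in Kathmandu → 20:44 UTC.
Add 4 hours and 6 minutes leg 3 → 00:50 UTC (Aug 4).
Anvik Crossing is UTC+9:30, so local arrival = 00:50 + 9:30 = 10:20 on Aug 4.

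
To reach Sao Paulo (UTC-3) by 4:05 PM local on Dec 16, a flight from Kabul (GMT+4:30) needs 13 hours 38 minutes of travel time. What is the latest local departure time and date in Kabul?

Target arrival in UTC: 4:05 PM + 3:00 = 7:05 PM on Dec 16.
Subtract 13 hours and 38 minutes → departure 5:27 AM UTC on Dec 16.
Kabul is UTC+4:30: 5:27 AM + 4:30 = 9:57 AM on Dec 16.

9:57 AM on December 16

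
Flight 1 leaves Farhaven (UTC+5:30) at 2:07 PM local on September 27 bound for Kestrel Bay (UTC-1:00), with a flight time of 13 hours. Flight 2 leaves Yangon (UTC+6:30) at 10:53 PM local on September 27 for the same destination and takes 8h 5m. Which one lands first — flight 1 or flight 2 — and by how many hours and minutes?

the first, by 2 hours 51 minutes

Flight 1 in UTC: 2:07 PM − 5:30 = 8:37 AM on Sep 27.
+13 hours → arrive 9:37 PM UTC on Sep 27.
Flight 2 in UTC: 10:53 PM − 6:30 = 4:23 PM on Sep 27.
+8 hours and 5 minutes → arrive 12:28 AM UTC on Sep 28.
Flight 1 lands earlier by 2 hours 51 minutes.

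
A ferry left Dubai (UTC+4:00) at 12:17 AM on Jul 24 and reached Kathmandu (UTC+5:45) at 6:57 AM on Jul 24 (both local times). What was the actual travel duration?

Departure in UTC: 12:17 AM − 4:00 = 8:17 PM on Jul 23.
Arrival in UTC: 6:57 AM − 5:45 = 1:12 AM on Jul 24.
Elapsed = 1:12 AM − 8:17 PM (+1 day) = 4 hours 55 minutes.

4 hours 55 minutes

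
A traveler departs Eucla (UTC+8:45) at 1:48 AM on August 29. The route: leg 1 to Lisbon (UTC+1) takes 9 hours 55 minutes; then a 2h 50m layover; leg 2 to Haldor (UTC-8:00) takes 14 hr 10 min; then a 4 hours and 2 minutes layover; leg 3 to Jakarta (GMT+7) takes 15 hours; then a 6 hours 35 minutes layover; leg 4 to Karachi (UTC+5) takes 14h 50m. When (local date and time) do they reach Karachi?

Convert departure to UTC: 1:48 AM − 8:45 = 5:03 PM UTC on Aug 28.
Add 9 hours and 55 minutes leg 1 → 2:58 AM UTC (Aug 29).
Add 2 hours 50 minutes layover in Lisbon → 5:48 AM UTC.
Add 14 hours 10 minutes leg 2 → 7:58 PM UTC.
Add 4 hours and 2 minutes layover in Haldor → 12:00 AM UTC (Aug 30).
Add 15 hours leg 3 → 3:00 PM UTC.
Add 6 hours 35 minutes layover in Jakarta → 9:35 PM UTC.
Add 14 hours and 50 minutes leg 4 → 12:25 PM UTC (Aug 31).
Karachi is UTC+5:00, so local arrival = 12:25 PM + 5:00 = 5:25 PM on Aug 31.

5:25 PM on Aug 31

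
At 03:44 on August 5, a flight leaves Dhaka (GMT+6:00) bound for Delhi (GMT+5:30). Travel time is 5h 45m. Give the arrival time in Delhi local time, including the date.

08:59 on Aug 5

Convert departure to UTC: 03:44 − 6:00 = 21:44 UTC on Aug 4.
Add 5 hours 45 minutes travel time → 03:29 UTC (Aug 5).
Delhi is UTC+5:30, so local arrival = 03:29 + 5:30 = 08:59 on Aug 5.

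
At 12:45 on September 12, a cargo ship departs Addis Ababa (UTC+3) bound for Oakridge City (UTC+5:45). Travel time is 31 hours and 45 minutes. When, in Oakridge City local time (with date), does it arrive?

23:15 on September 13

Convert departure to UTC: 12:45 − 3:00 = 09:45 UTC on Sep 12.
Add 31 hours and 45 minutes travel time → 17:30 UTC (Sep 13).
Oakridge City is UTC+5:45, so local arrival = 17:30 + 5:45 = 23:15 on Sep 13.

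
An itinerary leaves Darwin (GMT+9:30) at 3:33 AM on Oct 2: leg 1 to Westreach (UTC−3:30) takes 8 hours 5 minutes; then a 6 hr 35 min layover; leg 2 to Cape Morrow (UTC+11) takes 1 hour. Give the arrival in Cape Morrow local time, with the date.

Convert departure to UTC: 3:33 AM − 9:30 = 6:03 PM UTC on Oct 1.
Add 8 hours and 5 minutes leg 1 → 2:08 AM UTC (Oct 2).
Add 6 hours 35 minutes layover in Westreach → 8:43 AM UTC.
Add 1 hour leg 2 → 9:43 AM UTC.
Cape Morrow is UTC+11:00, so local arrival = 9:43 AM + 11:00 = 8:43 PM on Oct 2.

8:43 PM on October 2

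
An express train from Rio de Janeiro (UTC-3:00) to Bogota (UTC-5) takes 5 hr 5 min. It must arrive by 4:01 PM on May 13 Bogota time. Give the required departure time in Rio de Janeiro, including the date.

Target arrival in UTC: 4:01 PM + 5:00 = 9:01 PM on May 13.
Subtract 5 hours 5 minutes → departure 3:56 PM UTC on May 13.
Rio de Janeiro is UTC−3:00: 3:56 PM − 3:00 = 12:56 PM on May 13.

12:56 PM on May 13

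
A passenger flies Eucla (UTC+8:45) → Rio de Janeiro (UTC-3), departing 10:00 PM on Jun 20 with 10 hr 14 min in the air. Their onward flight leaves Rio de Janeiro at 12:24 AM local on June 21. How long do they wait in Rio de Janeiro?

Convert departure to UTC: 10:00 PM − 8:45 = 1:15 PM UTC on Jun 20.
Add 10 hours 14 minutes flight time → 11:29 PM UTC.
Rio de Janeiro is UTC−3:00, so local arrival = 11:29 PM − 3:00 = 8:29 PM on Jun 20.
Layover = 12:24 AM − 8:29 PM (+1 day) = 3 hours 55 minutes.

3 hours 55 minutes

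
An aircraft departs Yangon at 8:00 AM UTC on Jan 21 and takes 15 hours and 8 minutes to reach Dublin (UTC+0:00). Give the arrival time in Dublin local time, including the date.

Departure is given in UTC: 8:00 AM on Jan 21.
Add 15 hours and 8 minutes → 11:08 PM UTC.
Dublin is UTC+0, so local arrival is 11:08 PM on Jan 21.

11:08 PM on January 21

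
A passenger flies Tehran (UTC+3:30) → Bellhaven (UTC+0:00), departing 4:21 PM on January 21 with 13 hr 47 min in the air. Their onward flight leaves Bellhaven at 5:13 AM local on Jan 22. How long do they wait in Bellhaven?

Convert departure to UTC: 4:21 PM − 3:30 = 12:51 PM UTC on Jan 21.
Add 13 hours and 47 minutes flight time → 2:38 AM UTC (Jan 22).
Bellhaven is UTC+0, so local arrival is the same: 2:38 AM on Jan 22.
Layover = 5:13 AM − 2:38 AM = 2 hours 35 minutes.

2 hours 35 minutes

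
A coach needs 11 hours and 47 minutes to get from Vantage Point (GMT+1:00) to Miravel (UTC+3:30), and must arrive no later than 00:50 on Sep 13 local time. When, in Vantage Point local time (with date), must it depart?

10:33 on September 12

Target arrival in UTC: 00:50 − 3:30 = 21:20 on Sep 12.
Subtract 11 hours 47 minutes → departure 09:33 UTC on Sep 12.
Vantage Point is UTC+1:00: 09:33 + 1:00 = 10:33 on Sep 12.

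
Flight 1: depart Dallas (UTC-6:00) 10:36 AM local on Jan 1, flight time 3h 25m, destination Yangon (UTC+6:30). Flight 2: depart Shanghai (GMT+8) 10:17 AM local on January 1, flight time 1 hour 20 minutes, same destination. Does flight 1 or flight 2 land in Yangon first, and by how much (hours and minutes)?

Flight 1 in UTC: 10:36 AM + 6:00 = 4:36 PM on Jan 1.
+3 hours and 25 minutes → arrive 8:01 PM UTC on Jan 1.
Flight 2 in UTC: 10:17 AM − 8:00 = 2:17 AM on Jan 1.
+1 hour and 20 minutes → arrive 3:37 AM UTC on Jan 1.
Flight 2 lands earlier by 16 hours 24 minutes.

the second, by 16 hours 24 minutes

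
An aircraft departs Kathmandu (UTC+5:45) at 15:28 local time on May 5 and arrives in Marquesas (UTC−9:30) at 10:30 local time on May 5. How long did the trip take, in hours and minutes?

Departure in UTC: 15:28 − 5:45 = 09:43 on May 5.
Arrival in UTC: 10:30 + 9:30 = 20:00 on May 5.
Elapsed = 20:00 − 09:43 = 10 hours 17 minutes.

10 hours 17 minutes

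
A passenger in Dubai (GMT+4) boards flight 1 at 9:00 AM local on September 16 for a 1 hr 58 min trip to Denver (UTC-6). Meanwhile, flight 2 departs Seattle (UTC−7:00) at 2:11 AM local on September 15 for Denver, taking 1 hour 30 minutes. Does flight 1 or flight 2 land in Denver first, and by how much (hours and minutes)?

Flight 1 in UTC: 9:00 AM − 4:00 = 5:00 AM on Sep 16.
+1 hour 58 minutes → arrive 6:58 AM UTC on Sep 16.
Flight 2 in UTC: 2:11 AM + 7:00 = 9:11 AM on Sep 15.
+1 hour 30 minutes → arrive 10:41 AM UTC on Sep 15.
Flight 2 lands earlier by 20 hours 17 minutes.

the second, by 20 hours 17 minutes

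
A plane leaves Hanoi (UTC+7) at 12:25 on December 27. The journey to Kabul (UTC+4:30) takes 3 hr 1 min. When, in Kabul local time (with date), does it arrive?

12:56 on December 27

Kabul is 2:30 behind Hanoi.
After 3 hours and 1 minute it is 15:26 in Hanoi.
Shift by the zone difference: 15:26 − 2:30 = 12:56 on Dec 27 in Kabul.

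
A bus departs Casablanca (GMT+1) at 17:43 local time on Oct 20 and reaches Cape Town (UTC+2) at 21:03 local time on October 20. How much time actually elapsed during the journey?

2 hours 20 minutes

Departure in UTC: 17:43 − 1:00 = 16:43 on Oct 20.
Arrival in UTC: 21:03 − 2:00 = 19:03 on Oct 20.
Elapsed = 19:03 − 16:43 = 2 hours 20 minutes.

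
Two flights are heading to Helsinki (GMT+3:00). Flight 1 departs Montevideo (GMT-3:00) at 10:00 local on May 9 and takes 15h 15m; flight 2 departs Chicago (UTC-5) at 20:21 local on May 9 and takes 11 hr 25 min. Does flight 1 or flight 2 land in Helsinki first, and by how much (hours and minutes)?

the first, by 8 hours 31 minutes

Flight 1 in UTC: 10:00 + 3:00 = 13:00 on May 9.
+15 hours and 15 minutes → arrive 04:15 UTC on May 10.
Flight 2 in UTC: 20:21 + 5:00 = 01:21 on May 10.
+11 hours 25 minutes → arrive 12:46 UTC on May 10.
Flight 1 lands earlier by 8 hours 31 minutes.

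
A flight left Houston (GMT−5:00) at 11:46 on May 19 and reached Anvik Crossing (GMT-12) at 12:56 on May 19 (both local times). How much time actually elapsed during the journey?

Departure in UTC: 11:46 + 5:00 = 16:46 on May 19.
Arrival in UTC: 12:56 + 12:00 = 00:56 on May 20.
Elapsed = 00:56 − 16:46 (+1 day) = 8 hours 10 minutes.

8 hours 10 minutes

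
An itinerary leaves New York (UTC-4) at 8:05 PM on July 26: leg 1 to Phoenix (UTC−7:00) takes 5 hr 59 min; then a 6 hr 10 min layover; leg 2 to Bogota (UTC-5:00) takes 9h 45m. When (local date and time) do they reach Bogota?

4:59 PM on Jul 27

Convert departure to UTC: 8:05 PM + 4:00 = 12:05 AM UTC on Jul 27.
Add 5 hours 59 minutes leg 1 → 6:04 AM UTC.
Add 6 hours 10 minutes layover in Phoenix → 12:14 PM UTC.
Add 9 hours and 45 minutes leg 2 → 9:59 PM UTC.
Bogota is UTC−5:00, so local arrival = 9:59 PM − 5:00 = 4:59 PM on Jul 27.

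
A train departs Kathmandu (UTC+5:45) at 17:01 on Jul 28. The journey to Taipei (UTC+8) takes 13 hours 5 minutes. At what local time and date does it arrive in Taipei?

08:21 on July 29

Convert departure to UTC: 17:01 − 5:45 = 11:16 UTC on Jul 28.
Add 13 hours and 5 minutes travel time → 00:21 UTC (Jul 29).
Taipei is UTC+8:00, so local arrival = 00:21 + 8:00 = 08:21 on Jul 29.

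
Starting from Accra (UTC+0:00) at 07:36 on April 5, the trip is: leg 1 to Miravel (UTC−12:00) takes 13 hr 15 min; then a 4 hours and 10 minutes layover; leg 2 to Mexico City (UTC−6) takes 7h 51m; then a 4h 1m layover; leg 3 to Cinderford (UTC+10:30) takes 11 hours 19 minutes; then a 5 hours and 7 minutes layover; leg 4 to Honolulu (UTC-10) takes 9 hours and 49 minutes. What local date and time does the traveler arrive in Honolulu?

05:08 on Apr 7

Accra is at UTC+0, so departure is already 07:36 UTC on Apr 5.
Add 13 hours 15 minutes leg 1 → 20:51 UTC.
Add 4 hours and 10 minutes layover in Miravel → 01:01 UTC (Apr 6).
Add 7 hours 51 minutes leg 2 → 08:52 UTC.
Add 4 hours and 1 minute layover in Mexico City → 12:53 UTC.
Add 11 hours 19 minutes leg 3 → 00:12 UTC (Apr 7).
Add 5 hours and 7 minutes layover in Cinderford → 05:19 UTC.
Add 9 hours and 49 minutes leg 4 → 15:08 UTC.
Honolulu is UTC−10:00, so local arrival = 15:08 − 10:00 = 05:08 on Apr 7.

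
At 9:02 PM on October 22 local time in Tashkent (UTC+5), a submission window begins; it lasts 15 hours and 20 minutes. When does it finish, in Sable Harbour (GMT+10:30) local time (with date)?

Sable Harbour is 5:30 ahead of Tashkent.
After 15 hours and 20 minutes it is 12:22 PM (Oct 23) in Tashkent.
Shift by the zone difference: 12:22 PM + 5:30 = 5:52 PM on Oct 23 in Sable Harbour.

5:52 PM on October 23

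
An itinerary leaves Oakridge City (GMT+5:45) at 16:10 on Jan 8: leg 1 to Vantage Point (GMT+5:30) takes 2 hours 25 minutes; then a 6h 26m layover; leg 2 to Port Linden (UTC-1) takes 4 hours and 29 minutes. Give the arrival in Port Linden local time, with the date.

22:45 on January 8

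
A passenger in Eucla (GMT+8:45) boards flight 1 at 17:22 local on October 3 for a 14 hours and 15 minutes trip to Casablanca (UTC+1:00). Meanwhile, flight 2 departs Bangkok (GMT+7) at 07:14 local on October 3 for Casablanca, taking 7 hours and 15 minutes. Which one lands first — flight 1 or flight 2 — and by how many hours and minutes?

Flight 1 in UTC: 17:22 − 8:45 = 08:37 on Oct 3.
+14 hours and 15 minutes → arrive 22:52 UTC on Oct 3.
Flight 2 in UTC: 07:14 − 7:00 = 00:14 on Oct 3.
+7 hours 15 minutes → arrive 07:29 UTC on Oct 3.
Flight 2 lands earlier by 15 hours 23 minutes.

the second, by 15 hours 23 minutes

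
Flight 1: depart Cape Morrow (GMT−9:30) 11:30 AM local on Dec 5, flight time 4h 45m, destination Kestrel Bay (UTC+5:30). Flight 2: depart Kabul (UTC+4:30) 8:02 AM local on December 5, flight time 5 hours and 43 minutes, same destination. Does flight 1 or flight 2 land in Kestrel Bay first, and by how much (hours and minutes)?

Flight 1 in UTC: 11:30 AM + 9:30 = 9:00 PM on Dec 5.
+4 hours 45 minutes → arrive 1:45 AM UTC on Dec 6.
Flight 2 in UTC: 8:02 AM − 4:30 = 3:32 AM on Dec 5.
+5 hours and 43 minutes → arrive 9:15 AM UTC on Dec 5.
Flight 2 lands earlier by 16 hours 30 minutes.

the second, by 16 hours 30 minutes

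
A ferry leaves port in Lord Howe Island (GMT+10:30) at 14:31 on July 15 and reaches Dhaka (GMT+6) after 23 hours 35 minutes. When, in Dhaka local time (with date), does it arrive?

09:36 on July 16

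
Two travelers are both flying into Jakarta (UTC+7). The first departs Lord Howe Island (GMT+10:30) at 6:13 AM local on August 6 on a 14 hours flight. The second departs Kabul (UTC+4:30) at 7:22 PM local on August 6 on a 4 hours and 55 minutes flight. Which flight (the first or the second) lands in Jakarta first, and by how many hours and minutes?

the first, by 10 hours 4 minutes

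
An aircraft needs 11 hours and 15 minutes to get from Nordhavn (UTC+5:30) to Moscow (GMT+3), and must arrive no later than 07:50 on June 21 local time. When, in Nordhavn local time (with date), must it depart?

Target arrival in UTC: 07:50 − 3:00 = 04:50 on Jun 21.
Subtract 11 hours 15 minutes → departure 17:35 UTC on Jun 20.
Nordhavn is UTC+5:30: 17:35 + 5:30 = 23:05 on Jun 20.

23:05 on June 20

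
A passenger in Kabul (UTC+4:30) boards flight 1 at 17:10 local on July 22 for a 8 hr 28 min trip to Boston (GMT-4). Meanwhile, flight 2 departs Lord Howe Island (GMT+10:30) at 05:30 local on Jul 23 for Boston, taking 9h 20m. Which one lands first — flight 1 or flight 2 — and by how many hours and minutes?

the first, by 7 hours 12 minutes

Flight 1 in UTC: 17:10 − 4:30 = 12:40 on Jul 22.
+8 hours 28 minutes → arrive 21:08 UTC on Jul 22.
Flight 2 in UTC: 05:30 − 10:30 = 19:00 on Jul 22.
+9 hours 20 minutes → arrive 04:20 UTC on Jul 23.
Flight 1 lands earlier by 7 hours 12 minutes.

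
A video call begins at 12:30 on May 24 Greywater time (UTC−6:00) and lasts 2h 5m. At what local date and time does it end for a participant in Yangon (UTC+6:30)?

03:05 on May 25

Yangon is 12:30 ahead of Greywater.
After 2 hours and 5 minutes it is 14:35 in Greywater.
Shift by the zone difference: 14:35 + 12:30 = 03:05 on May 25 in Yangon.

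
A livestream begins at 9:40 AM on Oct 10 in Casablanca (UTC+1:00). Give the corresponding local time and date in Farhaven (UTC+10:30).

7:10 PM on October 10

In UTC: 9:40 AM − 1:00 = 8:40 AM on Oct 10.
Farhaven is UTC+10:30: 8:40 AM + 10:30 = 7:10 PM on Oct 10.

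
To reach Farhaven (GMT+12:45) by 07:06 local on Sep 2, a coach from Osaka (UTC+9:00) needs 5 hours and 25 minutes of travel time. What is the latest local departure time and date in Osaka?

Target arrival in UTC: 07:06 − 12:45 = 18:21 on Sep 1.
Subtract 5 hours and 25 minutes → departure 12:56 UTC on Sep 1.
Osaka is UTC+9:00: 12:56 + 9:00 = 21:56 on Sep 1.

21:56 on September 1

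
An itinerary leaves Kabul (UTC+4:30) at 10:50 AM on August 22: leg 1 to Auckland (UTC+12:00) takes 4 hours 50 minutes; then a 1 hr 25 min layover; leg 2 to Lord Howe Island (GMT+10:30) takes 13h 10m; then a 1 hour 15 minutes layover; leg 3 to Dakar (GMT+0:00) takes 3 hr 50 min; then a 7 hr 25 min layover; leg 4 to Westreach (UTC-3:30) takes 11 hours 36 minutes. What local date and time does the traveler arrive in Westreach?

Convert departure to UTC: 10:50 AM − 4:30 = 6:20 AM UTC on Aug 22.
Add 4 hours 50 minutes leg 1 → 11:10 AM UTC.
Add 1 hour 25 minutes layover in Auckland → 12:35 PM UTC.
Add 13 hours 10 minutes leg 2 → 1:45 AM UTC (Aug 23).
Add 1 hour 15 minutes layover in Lord Howe Island → 3:00 AM UTC.
Add 3 hours and 50 minutes leg 3 → 6:50 AM UTC.
Add 7 hours 25 minutes layover in Dakar → 2:15 PM UTC.
Add 11 hours 36 minutes leg 4 → 1:51 AM UTC (Aug 24).
Westreach is UTC−3:30, so local arrival = 1:51 AM − 3:30 = 10:21 PM on Aug 23.

10:21 PM on August 23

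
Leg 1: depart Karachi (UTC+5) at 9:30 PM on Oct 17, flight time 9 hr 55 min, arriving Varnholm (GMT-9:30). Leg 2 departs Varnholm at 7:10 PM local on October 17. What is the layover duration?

Convert departure to UTC: 9:30 PM − 5:00 = 4:30 PM UTC on Oct 17.
Add 9 hours 55 minutes flight time → 2:25 AM UTC (Oct 18).
Varnholm is UTC−9:30, so local arrival = 2:25 AM − 9:30 = 4:55 PM on Oct 17.
Layover = 7:10 PM − 4:55 PM = 2 hours 15 minutes.

2 hours 15 minutes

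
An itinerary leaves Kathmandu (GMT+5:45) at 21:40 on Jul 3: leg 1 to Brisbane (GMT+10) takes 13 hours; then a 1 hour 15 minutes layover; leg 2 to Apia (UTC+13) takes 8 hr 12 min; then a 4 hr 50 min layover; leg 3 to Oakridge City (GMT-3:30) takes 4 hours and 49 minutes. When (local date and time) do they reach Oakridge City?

20:31 on Jul 4

Convert departure to UTC: 21:40 − 5:45 = 15:55 UTC on Jul 3.
Add 13 hours leg 1 → 04:55 UTC (Jul 4).
Add 1 hour 15 minutes layover in Brisbane → 06:10 UTC.
Add 8 hours and 12 minutes leg 2 → 14:22 UTC.
Add 4 hours and 50 minutes layover in Apia → 19:12 UTC.
Add 4 hours 49 minutes leg 3 → 00:01 UTC (Jul 5).
Oakridge City is UTC−3:30, so local arrival = 00:01 − 3:30 = 20:31 on Jul 4.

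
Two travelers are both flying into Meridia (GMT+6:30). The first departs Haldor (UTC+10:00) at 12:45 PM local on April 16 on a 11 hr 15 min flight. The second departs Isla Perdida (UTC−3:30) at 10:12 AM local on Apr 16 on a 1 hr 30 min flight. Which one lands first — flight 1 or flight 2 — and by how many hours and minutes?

the first, by 1 hour 12 minutes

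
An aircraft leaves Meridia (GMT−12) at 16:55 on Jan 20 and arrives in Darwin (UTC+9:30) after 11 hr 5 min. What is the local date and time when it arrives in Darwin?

01:30 on January 22

Convert departure to UTC: 16:55 + 12:00 = 04:55 UTC on Jan 21.
Add 11 hours 5 minutes travel time → 16:00 UTC.
Darwin is UTC+9:30, so local arrival = 16:00 + 9:30 = 01:30 on Jan 22.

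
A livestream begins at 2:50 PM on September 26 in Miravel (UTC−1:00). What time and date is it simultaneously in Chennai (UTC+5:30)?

9:20 PM on September 26

In UTC: 2:50 PM + 1:00 = 3:50 PM on Sep 26.
Chennai is UTC+5:30: 3:50 PM + 5:30 = 9:20 PM on Sep 26.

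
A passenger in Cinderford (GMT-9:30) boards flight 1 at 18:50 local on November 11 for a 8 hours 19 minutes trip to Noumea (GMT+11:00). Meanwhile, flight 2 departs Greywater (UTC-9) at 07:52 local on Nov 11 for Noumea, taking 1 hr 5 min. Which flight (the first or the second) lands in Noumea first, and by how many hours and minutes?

the second, by 18 hours 42 minutes

Flight 1 in UTC: 18:50 + 9:30 = 04:20 on Nov 12.
+8 hours and 19 minutes → arrive 12:39 UTC on Nov 12.
Flight 2 in UTC: 07:52 + 9:00 = 16:52 on Nov 11.
+1 hour and 5 minutes → arrive 17:57 UTC on Nov 11.
Flight 2 lands earlier by 18 hours 42 minutes.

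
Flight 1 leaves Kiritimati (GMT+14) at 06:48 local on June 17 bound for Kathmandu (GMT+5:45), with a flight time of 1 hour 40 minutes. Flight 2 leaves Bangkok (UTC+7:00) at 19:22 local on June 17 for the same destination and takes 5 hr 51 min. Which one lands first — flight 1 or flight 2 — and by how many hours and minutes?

the first, by 23 hours 45 minutes

Flight 1 in UTC: 06:48 − 14:00 = 16:48 on Jun 16.
+1 hour 40 minutes → arrive 18:28 UTC on Jun 16.
Flight 2 in UTC: 19:22 − 7:00 = 12:22 on Jun 17.
+5 hours and 51 minutes → arrive 18:13 UTC on Jun 17.
Flight 1 lands earlier by 23 hours 45 minutes.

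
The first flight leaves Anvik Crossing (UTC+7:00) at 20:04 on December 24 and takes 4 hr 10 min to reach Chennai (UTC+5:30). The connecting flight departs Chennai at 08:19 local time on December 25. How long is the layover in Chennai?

9 hours 35 minutes

Convert departure to UTC: 20:04 − 7:00 = 13:04 UTC on Dec 24.
Add 4 hours 10 minutes flight time → 17:14 UTC.
Chennai is UTC+5:30, so local arrival = 17:14 + 5:30 = 22:44 on Dec 24.
Layover = 08:19 − 22:44 (+1 day) = 9 hours 35 minutes.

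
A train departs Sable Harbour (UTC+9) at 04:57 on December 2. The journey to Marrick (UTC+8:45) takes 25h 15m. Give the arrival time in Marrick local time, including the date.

05:57 on December 3

Marrick is 0:15 behind Sable Harbour.
After 25 hours 15 minutes it is 06:12 (Dec 3) in Sable Harbour.
Shift by the zone difference: 06:12 − 0:15 = 05:57 on Dec 3 in Marrick.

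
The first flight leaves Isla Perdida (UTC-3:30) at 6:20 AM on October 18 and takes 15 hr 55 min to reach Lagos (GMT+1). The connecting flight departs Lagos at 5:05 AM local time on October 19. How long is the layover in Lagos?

Convert departure to UTC: 6:20 AM + 3:30 = 9:50 AM UTC on Oct 18.
Add 15 hours and 55 minutes flight time → 1:45 AM UTC (Oct 19).
Lagos is UTC+1:00, so local arrival = 1:45 AM + 1:00 = 2:45 AM on Oct 19.
Layover = 5:05 AM − 2:45 AM = 2 hours 20 minutes.

2 hours 20 minutes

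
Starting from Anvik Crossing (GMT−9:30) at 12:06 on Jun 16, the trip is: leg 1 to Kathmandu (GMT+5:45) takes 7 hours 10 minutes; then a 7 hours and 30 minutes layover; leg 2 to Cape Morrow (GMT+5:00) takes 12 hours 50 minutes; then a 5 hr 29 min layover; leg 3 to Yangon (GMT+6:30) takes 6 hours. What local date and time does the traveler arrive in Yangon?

Convert departure to UTC: 12:06 + 9:30 = 21:36 UTC on Jun 16.
Add 7 hours 10 minutes leg 1 → 04:46 UTC (Jun 17).
Add 7 hours and 30 minutes layover in Kathmandu → 12:16 UTC.
Add 12 hours and 50 minutes leg 2 → 01:06 UTC (Jun 18).
Add 5 hours and 29 minutes layover in Cape Morrow → 06:35 UTC.
Add 6 hours leg 3 → 12:35 UTC.
Yangon is UTC+6:30, so local arrival = 12:35 + 6:30 = 19:05 on Jun 18.

19:05 on Jun 18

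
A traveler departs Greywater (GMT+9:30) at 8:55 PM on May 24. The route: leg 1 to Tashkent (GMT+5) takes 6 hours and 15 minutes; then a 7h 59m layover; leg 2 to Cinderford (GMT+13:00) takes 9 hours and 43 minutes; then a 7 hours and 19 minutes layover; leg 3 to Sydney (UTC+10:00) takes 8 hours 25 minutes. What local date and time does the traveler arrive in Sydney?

1:06 PM on May 26

Convert departure to UTC: 8:55 PM − 9:30 = 11:25 AM UTC on May 24.
Add 6 hours and 15 minutes leg 1 → 5:40 PM UTC.
Add 7 hours and 59 minutes layover in Tashkent → 1:39 AM UTC (May 25).
Add 9 hours and 43 minutes leg 2 → 11:22 AM UTC.
Add 7 hours and 19 minutes layover in Cinderford → 6:41 PM UTC.
Add 8 hours 25 minutes leg 3 → 3:06 AM UTC (May 26).
Sydney is UTC+10:00, so local arrival = 3:06 AM + 10:00 = 1:06 PM on May 26.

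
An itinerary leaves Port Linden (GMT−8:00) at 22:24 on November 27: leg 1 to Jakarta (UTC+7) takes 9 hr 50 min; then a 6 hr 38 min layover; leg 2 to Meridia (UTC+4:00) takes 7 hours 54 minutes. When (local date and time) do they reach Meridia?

10:46 on November 29

Convert departure to UTC: 22:24 + 8:00 = 06:24 UTC on Nov 28.
Add 9 hours 50 minutes leg 1 → 16:14 UTC.
Add 6 hours 38 minutes layover in Jakarta → 22:52 UTC.
Add 7 hours 54 minutes leg 2 → 06:46 UTC (Nov 29).
Meridia is UTC+4:00, so local arrival = 06:46 + 4:00 = 10:46 on Nov 29.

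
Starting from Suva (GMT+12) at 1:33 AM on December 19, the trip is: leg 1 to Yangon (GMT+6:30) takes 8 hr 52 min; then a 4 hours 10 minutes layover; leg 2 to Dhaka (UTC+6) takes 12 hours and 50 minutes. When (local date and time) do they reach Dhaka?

9:25 PM on December 19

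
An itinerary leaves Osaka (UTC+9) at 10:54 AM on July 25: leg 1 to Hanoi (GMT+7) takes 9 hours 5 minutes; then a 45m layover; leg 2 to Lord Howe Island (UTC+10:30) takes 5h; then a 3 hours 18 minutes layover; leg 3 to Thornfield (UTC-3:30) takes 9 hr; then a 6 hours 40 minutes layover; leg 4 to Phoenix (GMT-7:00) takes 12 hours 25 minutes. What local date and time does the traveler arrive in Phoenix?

Convert departure to UTC: 10:54 AM − 9:00 = 1:54 AM UTC on Jul 25.
Add 9 hours 5 minutes leg 1 → 10:59 AM UTC.
Add 45 minutes layover in Hanoi → 11:44 AM UTC.
Add 5 hours leg 2 → 4:44 PM UTC.
Add 3 hours 18 minutes layover in Lord Howe Island → 8:02 PM UTC.
Add 9 hours leg 3 → 5:02 AM UTC (Jul 26).
Add 6 hours and 40 minutes layover in Thornfield → 11:42 AM UTC.
Add 12 hours and 25 minutes leg 4 → 12:07 AM UTC (Jul 27).
Phoenix is UTC−7:00, so local arrival = 12:07 AM − 7:00 = 5:07 PM on Jul 26.

5:07 PM on July 26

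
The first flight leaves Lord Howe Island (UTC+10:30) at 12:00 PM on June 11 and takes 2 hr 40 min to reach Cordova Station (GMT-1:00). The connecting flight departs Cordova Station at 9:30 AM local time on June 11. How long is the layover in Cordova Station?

6 hours 20 minutes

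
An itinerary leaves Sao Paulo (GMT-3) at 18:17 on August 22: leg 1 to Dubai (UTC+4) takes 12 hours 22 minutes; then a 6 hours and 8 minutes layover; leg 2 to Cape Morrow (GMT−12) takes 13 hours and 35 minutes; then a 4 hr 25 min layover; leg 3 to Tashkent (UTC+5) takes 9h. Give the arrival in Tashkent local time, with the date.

Convert departure to UTC: 18:17 + 3:00 = 21:17 UTC on Aug 22.
Add 12 hours and 22 minutes leg 1 → 09:39 UTC (Aug 23).
Add 6 hours 8 minutes layover in Dubai → 15:47 UTC.
Add 13 hours 35 minutes leg 2 → 05:22 UTC (Aug 24).
Add 4 hours and 25 minutes layover in Cape Morrow → 09:47 UTC.
Add 9 hours leg 3 → 18:47 UTC.
Tashkent is UTC+5:00, so local arrival = 18:47 + 5:00 = 23:47 on Aug 24.

23:47 on Aug 24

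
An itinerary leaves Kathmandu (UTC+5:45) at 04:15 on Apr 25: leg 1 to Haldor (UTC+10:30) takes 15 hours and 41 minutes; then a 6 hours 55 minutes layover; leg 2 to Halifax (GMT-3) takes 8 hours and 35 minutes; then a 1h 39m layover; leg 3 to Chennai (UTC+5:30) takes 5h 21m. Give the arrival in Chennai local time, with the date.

Convert departure to UTC: 04:15 − 5:45 = 22:30 UTC on Apr 24.
Add 15 hours and 41 minutes leg 1 → 14:11 UTC (Apr 25).
Add 6 hours 55 minutes layover in Haldor → 21:06 UTC.
Add 8 hours and 35 minutes leg 2 → 05:41 UTC (Apr 26).
Add 1 hour 39 minutes layover in Halifax → 07:20 UTC.
Add 5 hours 21 minutes leg 3 → 12:41 UTC.
Chennai is UTC+5:30, so local arrival = 12:41 + 5:30 = 18:11 on Apr 26.

18:11 on Apr 26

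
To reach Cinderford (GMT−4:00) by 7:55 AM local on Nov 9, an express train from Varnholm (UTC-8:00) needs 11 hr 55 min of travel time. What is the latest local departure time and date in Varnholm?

Target arrival in UTC: 7:55 AM + 4:00 = 11:55 AM on Nov 9.
Subtract 11 hours 55 minutes → departure 12:00 AM UTC on Nov 9.
Varnholm is UTC−8:00: 12:00 AM − 8:00 = 4:00 PM on Nov 8.

4:00 PM on November 8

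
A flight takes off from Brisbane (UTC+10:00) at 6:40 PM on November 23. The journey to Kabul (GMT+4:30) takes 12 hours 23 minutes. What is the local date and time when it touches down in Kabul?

1:33 AM on November 24

Convert departure to UTC: 6:40 PM − 10:00 = 8:40 AM UTC on Nov 23.
Add 12 hours 23 minutes travel time → 9:03 PM UTC.
Kabul is UTC+4:30, so local arrival = 9:03 PM + 4:30 = 1:33 AM on Nov 24.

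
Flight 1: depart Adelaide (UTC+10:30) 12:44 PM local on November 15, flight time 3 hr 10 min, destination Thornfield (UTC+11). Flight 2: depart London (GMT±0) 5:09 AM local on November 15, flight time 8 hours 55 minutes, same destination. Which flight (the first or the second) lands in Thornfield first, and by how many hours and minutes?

the first, by 8 hours 40 minutes

Flight 1 in UTC: 12:44 PM − 10:30 = 2:14 AM on Nov 15.
+3 hours and 10 minutes → arrive 5:24 AM UTC on Nov 15.
Flight 2 departs at 5:09 AM UTC (Nov 15).
+8 hours and 55 minutes → arrive 2:04 PM UTC on Nov 15.
Flight 1 lands earlier by 8 hours 40 minutes.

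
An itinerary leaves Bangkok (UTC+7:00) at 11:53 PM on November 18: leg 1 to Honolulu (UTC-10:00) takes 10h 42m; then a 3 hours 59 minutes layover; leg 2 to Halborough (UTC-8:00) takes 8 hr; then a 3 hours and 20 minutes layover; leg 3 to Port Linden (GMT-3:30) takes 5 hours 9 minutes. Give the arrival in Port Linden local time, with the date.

8:33 PM on November 19

Convert departure to UTC: 11:53 PM − 7:00 = 4:53 PM UTC on Nov 18.
Add 10 hours and 42 minutes leg 1 → 3:35 AM UTC (Nov 19).
Add 3 hours 59 minutes layover in Honolulu → 7:34 AM UTC.
Add 8 hours leg 2 → 3:34 PM UTC.
Add 3 hours and 20 minutes layover in Halborough → 6:54 PM UTC.
Add 5 hours 9 minutes leg 3 → 12:03 AM UTC (Nov 20).
Port Linden is UTC−3:30, so local arrival = 12:03 AM − 3:30 = 8:33 PM on Nov 19.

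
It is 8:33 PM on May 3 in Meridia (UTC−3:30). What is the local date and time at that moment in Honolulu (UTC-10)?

In UTC: 8:33 PM + 3:30 = 12:03 AM on May 4.
Honolulu is UTC−10:00: 12:03 AM − 10:00 = 2:03 PM on May 3.

2:03 PM on May 3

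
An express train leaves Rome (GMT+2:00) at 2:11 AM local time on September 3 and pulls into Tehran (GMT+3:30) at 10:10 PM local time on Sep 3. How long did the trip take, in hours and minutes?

18 hours 29 minutes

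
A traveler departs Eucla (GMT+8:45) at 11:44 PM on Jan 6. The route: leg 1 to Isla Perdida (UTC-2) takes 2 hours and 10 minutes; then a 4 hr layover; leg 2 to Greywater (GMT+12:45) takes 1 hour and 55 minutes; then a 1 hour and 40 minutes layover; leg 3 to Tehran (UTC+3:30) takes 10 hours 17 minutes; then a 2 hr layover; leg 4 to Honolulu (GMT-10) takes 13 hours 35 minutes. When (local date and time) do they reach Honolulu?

Convert departure to UTC: 11:44 PM − 8:45 = 2:59 PM UTC on Jan 6.
Add 2 hours 10 minutes leg 1 → 5:09 PM UTC.
Add 4 hours layover in Isla Perdida → 9:09 PM UTC.
Add 1 hour and 55 minutes leg 2 → 11:04 PM UTC.
Add 1 hour 40 minutes layover in Greywater → 12:44 AM UTC (Jan 7).
Add 10 hours 17 minutes leg 3 → 11:01 AM UTC.
Add 2 hours layover in Tehran → 1:01 PM UTC.
Add 13 hours and 35 minutes leg 4 → 2:36 AM UTC (Jan 8).
Honolulu is UTC−10:00, so local arrival = 2:36 AM − 10:00 = 4:36 PM on Jan 7.

4:36 PM on January 7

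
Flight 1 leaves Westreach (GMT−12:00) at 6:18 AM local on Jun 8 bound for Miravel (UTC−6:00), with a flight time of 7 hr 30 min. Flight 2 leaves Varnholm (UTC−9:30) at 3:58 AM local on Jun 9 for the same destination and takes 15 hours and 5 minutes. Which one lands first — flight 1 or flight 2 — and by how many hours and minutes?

Flight 1 in UTC: 6:18 AM + 12:00 = 6:18 PM on Jun 8.
+7 hours 30 minutes → arrive 1:48 AM UTC on Jun 9.
Flight 2 in UTC: 3:58 AM + 9:30 = 1:28 PM on Jun 9.
+15 hours and 5 minutes → arrive 4:33 AM UTC on Jun 10.
Flight 1 lands earlier by 26 hours 45 minutes.

the first, by 26 hours 45 minutes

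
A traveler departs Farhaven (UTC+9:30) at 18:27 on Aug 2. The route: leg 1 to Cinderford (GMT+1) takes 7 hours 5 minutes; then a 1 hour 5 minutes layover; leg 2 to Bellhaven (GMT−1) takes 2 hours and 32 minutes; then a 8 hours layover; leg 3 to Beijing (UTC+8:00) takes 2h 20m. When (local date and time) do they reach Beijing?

Convert departure to UTC: 18:27 − 9:30 = 08:57 UTC on Aug 2.
Add 7 hours and 5 minutes leg 1 → 16:02 UTC.
Add 1 hour and 5 minutes layover in Cinderford → 17:07 UTC.
Add 2 hours and 32 minutes leg 2 → 19:39 UTC.
Add 8 hours layover in Bellhaven → 03:39 UTC (Aug 3).
Add 2 hours 20 minutes leg 3 → 05:59 UTC.
Beijing is UTC+8:00, so local arrival = 05:59 + 8:00 = 13:59 on Aug 3.

13:59 on Aug 3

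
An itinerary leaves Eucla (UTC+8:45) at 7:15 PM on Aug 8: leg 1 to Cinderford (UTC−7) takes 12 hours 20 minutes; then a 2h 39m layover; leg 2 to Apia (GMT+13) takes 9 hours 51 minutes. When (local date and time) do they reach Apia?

12:20 AM on August 10

Convert departure to UTC: 7:15 PM − 8:45 = 10:30 AM UTC on Aug 8.
Add 12 hours and 20 minutes leg 1 → 10:50 PM UTC.
Add 2 hours 39 minutes layover in Cinderford → 1:29 AM UTC (Aug 9).
Add 9 hours and 51 minutes leg 2 → 11:20 AM UTC.
Apia is UTC+13:00, so local arrival = 11:20 AM + 13:00 = 12:20 AM on Aug 10.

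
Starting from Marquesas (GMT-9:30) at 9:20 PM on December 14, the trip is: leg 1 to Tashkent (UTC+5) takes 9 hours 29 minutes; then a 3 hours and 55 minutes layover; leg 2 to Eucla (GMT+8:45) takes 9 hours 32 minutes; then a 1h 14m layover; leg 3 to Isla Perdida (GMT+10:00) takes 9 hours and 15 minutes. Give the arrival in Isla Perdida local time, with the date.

2:15 AM on Dec 17

Convert departure to UTC: 9:20 PM + 9:30 = 6:50 AM UTC on Dec 15.
Add 9 hours and 29 minutes leg 1 → 4:19 PM UTC.
Add 3 hours and 55 minutes layover in Tashkent → 8:14 PM UTC.
Add 9 hours and 32 minutes leg 2 → 5:46 AM UTC (Dec 16).
Add 1 hour 14 minutes layover in Eucla → 7:00 AM UTC.
Add 9 hours and 15 minutes leg 3 → 4:15 PM UTC.
Isla Perdida is UTC+10:00, so local arrival = 4:15 PM + 10:00 = 2:15 AM on Dec 17.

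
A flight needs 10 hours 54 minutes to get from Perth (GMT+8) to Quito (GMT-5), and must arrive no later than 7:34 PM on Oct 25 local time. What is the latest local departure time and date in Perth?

Target arrival in UTC: 7:34 PM + 5:00 = 12:34 AM on Oct 26.
Subtract 10 hours and 54 minutes → departure 1:40 PM UTC on Oct 25.
Perth is UTC+8:00: 1:40 PM + 8:00 = 9:40 PM on Oct 25.

9:40 PM on October 25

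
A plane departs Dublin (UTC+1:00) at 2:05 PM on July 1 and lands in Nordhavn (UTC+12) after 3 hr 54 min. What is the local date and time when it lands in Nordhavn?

Convert departure to UTC: 2:05 PM − 1:00 = 1:05 PM UTC on Jul 1.
Add 3 hours 54 minutes travel time → 4:59 PM UTC.
Nordhavn is UTC+12:00, so local arrival = 4:59 PM + 12:00 = 4:59 AM on Jul 2.

4:59 AM on July 2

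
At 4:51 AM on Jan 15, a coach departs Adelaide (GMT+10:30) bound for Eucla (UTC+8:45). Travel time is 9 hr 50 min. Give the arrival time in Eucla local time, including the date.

Eucla is 1:45 behind Adelaide.
After 9 hours and 50 minutes it is 2:41 PM in Adelaide.
Shift by the zone difference: 2:41 PM − 1:45 = 12:56 PM on Jan 15 in Eucla.

12:56 PM on Jan 15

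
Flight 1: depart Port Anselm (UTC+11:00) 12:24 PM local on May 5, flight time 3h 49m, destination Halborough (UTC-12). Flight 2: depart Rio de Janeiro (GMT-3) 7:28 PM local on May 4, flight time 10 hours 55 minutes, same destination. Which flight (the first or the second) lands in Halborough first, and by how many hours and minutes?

Flight 1 in UTC: 12:24 PM − 11:00 = 1:24 AM on May 5.
+3 hours and 49 minutes → arrive 5:13 AM UTC on May 5.
Flight 2 in UTC: 7:28 PM + 3:00 = 10:28 PM on May 4.
+10 hours 55 minutes → arrive 9:23 AM UTC on May 5.
Flight 1 lands earlier by 4 hours 10 minutes.

the first, by 4 hours 10 minutes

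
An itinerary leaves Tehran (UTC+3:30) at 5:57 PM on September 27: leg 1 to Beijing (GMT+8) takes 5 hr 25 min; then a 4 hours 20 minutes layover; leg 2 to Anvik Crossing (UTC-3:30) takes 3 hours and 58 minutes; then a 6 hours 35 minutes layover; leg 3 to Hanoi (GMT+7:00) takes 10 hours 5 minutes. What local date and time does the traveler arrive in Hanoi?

Convert departure to UTC: 5:57 PM − 3:30 = 2:27 PM UTC on Sep 27.
Add 5 hours and 25 minutes leg 1 → 7:52 PM UTC.
Add 4 hours and 20 minutes layover in Beijing → 12:12 AM UTC (Sep 28).
Add 3 hours 58 minutes leg 2 → 4:10 AM UTC.
Add 6 hours 35 minutes layover in Anvik Crossing → 10:45 AM UTC.
Add 10 hours and 5 minutes leg 3 → 8:50 PM UTC.
Hanoi is UTC+7:00, so local arrival = 8:50 PM + 7:00 = 3:50 AM on Sep 29.

3:50 AM on September 29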